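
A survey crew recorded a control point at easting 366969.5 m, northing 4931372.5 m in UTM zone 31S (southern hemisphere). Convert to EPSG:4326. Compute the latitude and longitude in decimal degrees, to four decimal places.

Zone 31S: λ₀ = 3°, k₀ = 0.9996, false easting 500000 m, false northing 10000000 m.
Meridian distance M = (N − FN)/k₀ = -5070655.8 m.
Inverse transverse Mercator on WGS84 gives φ = -45.75839975°, λ = 1.28940042°.

lat -45.7584°, lon 1.2894°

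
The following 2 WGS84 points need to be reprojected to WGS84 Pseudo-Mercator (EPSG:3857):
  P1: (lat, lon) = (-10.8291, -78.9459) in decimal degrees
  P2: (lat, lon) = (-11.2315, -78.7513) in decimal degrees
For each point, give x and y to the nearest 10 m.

P1: x -8788220 m, y -1212730 m; P2: x -8766550 m, y -1258370 m

Web Mercator: x = R·λ, y = R·ln tan(π/4+φ/2), R = 6378137 m.
P1 (-10.8291°, -78.9459°) → (-8788217.388, -1212731.813) m.
P2 (-11.2315°, -78.7513°) → (-8766554.615, -1258369.988) m.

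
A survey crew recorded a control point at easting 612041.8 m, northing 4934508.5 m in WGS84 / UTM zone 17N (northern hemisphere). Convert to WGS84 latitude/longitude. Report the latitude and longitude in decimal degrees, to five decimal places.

lat 44.55520°, lon -79.58930°

Zone 17N: λ₀ = -81°, k₀ = 0.9996, false easting 500000 m.
Meridian distance M = (N − FN)/k₀ = 4936483.1 m.
Inverse transverse Mercator on WGS84 gives φ = 44.55519992°, λ = -79.58930006°.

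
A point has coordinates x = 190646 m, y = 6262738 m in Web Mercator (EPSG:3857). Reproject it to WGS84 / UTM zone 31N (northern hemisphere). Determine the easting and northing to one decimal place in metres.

E 405702.8 m, N 5420306.2 m

Web Mercator inverse (R = 6378137 m) → φ = 48.92849978°, λ = 1.71260216°.
UTM 31N forward: E = 405702.834 m, N = 5420306.223 m.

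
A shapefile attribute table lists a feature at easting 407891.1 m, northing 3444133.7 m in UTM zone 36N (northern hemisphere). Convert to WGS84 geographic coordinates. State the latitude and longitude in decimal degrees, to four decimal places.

Zone 36N: λ₀ = 33°, k₀ = 0.9996, false easting 500000 m.
Meridian distance M = (N − FN)/k₀ = 3445511.9 m.
Inverse transverse Mercator on WGS84 gives φ = 31.12749969°, λ = 32.03389967°.

lat 31.1275°, lon 32.0339°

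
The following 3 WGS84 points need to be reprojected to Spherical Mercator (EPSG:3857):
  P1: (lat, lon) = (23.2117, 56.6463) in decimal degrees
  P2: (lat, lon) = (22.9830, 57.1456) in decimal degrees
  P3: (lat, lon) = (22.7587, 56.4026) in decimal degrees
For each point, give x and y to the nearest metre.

Web Mercator: x = R·λ, y = R·ln tan(π/4+φ/2), R = 6378137 m.
P1 (23.2117°, 56.6463°) → (6305837.271, 2657640.327) m.
P2 (22.9830°, 57.1456°) → (6361419.093, 2629962.905) m.
P3 (22.7587°, 56.4026°) → (6278708.711, 2602863.450) m.

P1: x 6305837 m, y 2657640 m; P2: x 6361419 m, y 2629963 m; P3: x 6278709 m, y 2602863 m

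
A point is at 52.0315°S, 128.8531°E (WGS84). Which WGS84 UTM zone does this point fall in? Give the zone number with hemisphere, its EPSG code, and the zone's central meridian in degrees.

UTM zone = ⌊(λ + 180)/6⌋ + 1; 128.8531° ∈ [126°, 132°) → zone 52.
Hemisphere: S (φ < 0).
Central meridian λ₀ = 6×52 − 183 = 129°.
EPSG code: 32752.

Zone 52S (EPSG:32752), central meridian 129°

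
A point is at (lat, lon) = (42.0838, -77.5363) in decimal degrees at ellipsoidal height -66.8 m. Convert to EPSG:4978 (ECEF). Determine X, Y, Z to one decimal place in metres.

WGS84: a = 6378137 m, e² = 0.006694380; N(φ) = a/√(1−e²sin²φ) = 6387748.378 m.
X = (N+h)·cosφ·cosλ = 1023146.241 m; Y = (N+h)·cosφ·sinλ = -4628991.310 m; Z = (N(1−e²)+h)·sinφ = 4252471.707 m.

X 1023146.2 m, Y -4628991.3 m, Z 4252471.7 m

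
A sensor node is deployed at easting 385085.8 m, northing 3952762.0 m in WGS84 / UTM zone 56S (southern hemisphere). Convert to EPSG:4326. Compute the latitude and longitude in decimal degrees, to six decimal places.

Zone 56S: λ₀ = 153°, k₀ = 0.9996, false easting 500000 m, false northing 10000000 m.
Meridian distance M = (N − FN)/k₀ = -6049657.9 m.
Inverse transverse Mercator on WGS84 gives φ = -54.55959958°, λ = 151.22289962°.

lat -54.559600°, lon 151.222900°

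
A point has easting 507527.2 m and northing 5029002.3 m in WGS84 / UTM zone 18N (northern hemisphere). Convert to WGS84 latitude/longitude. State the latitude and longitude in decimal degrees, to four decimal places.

Zone 18N: λ₀ = -75°, k₀ = 0.9996, false easting 500000 m.
Meridian distance M = (N − FN)/k₀ = 5031014.7 m.
Inverse transverse Mercator on WGS84 gives φ = 45.41450023°, λ = -74.90379955°.

lat 45.4145°, lon -74.9038°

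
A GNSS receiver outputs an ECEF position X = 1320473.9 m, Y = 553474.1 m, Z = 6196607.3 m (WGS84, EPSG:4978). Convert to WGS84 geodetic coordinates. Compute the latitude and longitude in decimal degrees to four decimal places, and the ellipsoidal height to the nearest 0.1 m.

λ = atan2(Y, X) = 22.74090092°; p = √(X²+Y²) = 1431776.8 m.
Bowring's method on WGS84 (a = 6378137 m, b = 6356752.314 m) gives φ = 77.07380009°, h = 2037.501 m.

lat 77.0738°, lon 22.7409°, h 2037.5 m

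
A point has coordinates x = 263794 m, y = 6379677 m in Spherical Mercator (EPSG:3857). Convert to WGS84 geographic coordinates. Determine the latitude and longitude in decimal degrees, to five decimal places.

R = 6378137 m. λ = x/R = 2.36970182°.
φ = 2·arctan(exp(y/R)) − 90° = 2·arctan(2.71894) − 90° = 49.61390182°.

lat 49.61390°, lon 2.36970°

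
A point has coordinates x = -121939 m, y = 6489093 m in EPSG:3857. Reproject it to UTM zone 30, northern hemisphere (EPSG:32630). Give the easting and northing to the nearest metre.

Web Mercator inverse (R = 6378137 m) → φ = 50.24660199°, λ = -1.09539667°.
UTM 30N forward: E = 635793.350 m, N = 5567785.103 m.

E 635793 m, N 5567785 m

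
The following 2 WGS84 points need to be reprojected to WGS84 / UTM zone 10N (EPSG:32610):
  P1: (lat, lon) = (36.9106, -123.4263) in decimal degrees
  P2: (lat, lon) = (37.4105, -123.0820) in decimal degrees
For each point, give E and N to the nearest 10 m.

P1: E 462030 m, N 4085040 m; P2: E 492740 m, N 4140420 m

UTM zone 10N: λ₀ = -123°, k₀ = 0.9996.
P1 (36.9106°, -123.4263°) → (462025.043, 4085039.858) m.
P2 (37.4105°, -123.0820°) → (492743.371, 4140415.205) m.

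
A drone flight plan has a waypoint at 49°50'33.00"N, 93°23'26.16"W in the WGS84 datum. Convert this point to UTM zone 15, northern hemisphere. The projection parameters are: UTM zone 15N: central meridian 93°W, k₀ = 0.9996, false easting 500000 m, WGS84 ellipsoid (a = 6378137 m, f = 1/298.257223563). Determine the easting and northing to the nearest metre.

E 471916 m, N 5521193 m

Zone 15 central meridian λ₀ = 6×15 − 183 = -93°; Δλ = -0.3906°.
Transverse Mercator on WGS84 with k₀ = 0.9996 gives E = 471915.533 m, N = 5521192.536 m.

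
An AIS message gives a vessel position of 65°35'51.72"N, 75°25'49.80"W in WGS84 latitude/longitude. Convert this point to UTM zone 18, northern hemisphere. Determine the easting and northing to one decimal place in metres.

Zone 18 central meridian λ₀ = 6×18 − 183 = -75°; Δλ = -0.4305°.
Transverse Mercator on WGS84 with k₀ = 0.9996 gives E = 480153.903 m, N = 7275137.629 m.

E 480153.9 m, N 7275137.6 m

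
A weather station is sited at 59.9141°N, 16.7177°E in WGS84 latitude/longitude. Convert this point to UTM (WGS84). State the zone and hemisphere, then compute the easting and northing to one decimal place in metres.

Longitude 16.7177° lies in the 6° band [12°, 18°), giving zone 33; latitude is north of the equator, so 33N.
Zone 33 central meridian λ₀ = 6×33 − 183 = 15°; Δλ = +1.7177°.
Transverse Mercator on WGS84 with k₀ = 0.9996 gives E = 596050.437 m, N = 6643090.706 m.

Zone 33N: E 596050.4 m, N 6643090.7 m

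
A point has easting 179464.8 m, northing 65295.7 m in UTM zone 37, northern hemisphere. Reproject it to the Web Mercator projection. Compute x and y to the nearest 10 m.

Unproject from UTM 37N (λ₀ = 39°) → φ = 0.58999961°, λ = 36.12050021°.
Web Mercator (R = 6378137 m): x = 4020915.690 m, y = 65679.617 m.

x 4020920 m, y 65680 m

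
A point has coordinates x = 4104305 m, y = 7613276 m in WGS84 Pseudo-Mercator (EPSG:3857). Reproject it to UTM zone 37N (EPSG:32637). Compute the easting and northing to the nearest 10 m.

Web Mercator inverse (R = 6378137 m) → φ = 56.27459953°, λ = 36.86959912°.
UTM 37N forward: E = 368086.838 m, N = 6238682.543 m.

E 368090 m, N 6238680 m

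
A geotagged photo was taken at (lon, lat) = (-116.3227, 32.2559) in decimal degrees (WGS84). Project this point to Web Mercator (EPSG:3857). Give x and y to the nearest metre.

Web Mercator is spherical with R = a = 6378137 m.
x = R·λ = 6378137 × -2.030214110 = -12948983.732 m.
y = R·ln tan(π/4 + φ/2) = 6378137 × 0.595306835 = 3796948.552 m.

x -12948984 m, y 3796949 m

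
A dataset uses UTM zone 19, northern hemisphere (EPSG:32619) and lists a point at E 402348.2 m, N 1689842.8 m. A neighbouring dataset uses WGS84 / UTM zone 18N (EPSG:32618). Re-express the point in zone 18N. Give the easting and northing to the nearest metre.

E 1047164 m, N 1696058 m

UTM 19N → geographic: φ = 15.28309993°, λ = -69.90950031°.
UTM 18N (λ₀ = -75°) forward: E = 1047164.293 m, N = 1696057.715 m.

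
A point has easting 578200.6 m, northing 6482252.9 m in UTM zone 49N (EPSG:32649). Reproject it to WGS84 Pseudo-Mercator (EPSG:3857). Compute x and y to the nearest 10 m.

Unproject from UTM 49N (λ₀ = 111°) → φ = 58.47390008°, λ = 112.34080001°.
Web Mercator (R = 6378137 m): x = 12505720.653 m, y = 8067535.031 m.

x 12505720 m, y 8067540 m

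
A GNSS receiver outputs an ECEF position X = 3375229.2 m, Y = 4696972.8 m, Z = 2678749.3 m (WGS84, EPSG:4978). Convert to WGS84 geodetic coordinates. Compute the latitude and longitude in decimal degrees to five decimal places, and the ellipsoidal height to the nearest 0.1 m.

λ = atan2(Y, X) = 54.29910018°; p = √(X²+Y²) = 5783919.6 m.
Bowring's method on WGS84 (a = 6378137 m, b = 6356752.314 m) gives φ = 24.99770023°, h = -223.098 m.

lat 24.99770°, lon 54.29910°, h -223.1 m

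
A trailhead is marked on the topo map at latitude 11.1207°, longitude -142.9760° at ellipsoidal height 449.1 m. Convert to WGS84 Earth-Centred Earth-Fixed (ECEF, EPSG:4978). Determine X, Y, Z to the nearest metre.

X -4997557 m, Y -3769212 m, Z 1222196 m

WGS84: a = 6378137 m, e² = 0.006694380; N(φ) = a/√(1−e²sin²φ) = 6378931.354 m.
X = (N+h)·cosφ·cosλ = -4997556.531 m; Y = (N+h)·cosφ·sinλ = -3769212.081 m; Z = (N(1−e²)+h)·sinφ = 1222196.034 m.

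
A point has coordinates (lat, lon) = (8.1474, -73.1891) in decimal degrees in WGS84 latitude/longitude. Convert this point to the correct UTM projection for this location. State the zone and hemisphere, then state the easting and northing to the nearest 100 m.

Zone 18N: E 699500 m, N 901000 m

Longitude -73.1891° lies in the 6° band [-78°, -72°), giving zone 18; latitude is north of the equator, so 18N.
Zone 18 central meridian λ₀ = 6×18 − 183 = -75°; Δλ = +1.8109°.
Transverse Mercator on WGS84 with k₀ = 0.9996 gives E = 699519.475 m, N = 901040.167 m.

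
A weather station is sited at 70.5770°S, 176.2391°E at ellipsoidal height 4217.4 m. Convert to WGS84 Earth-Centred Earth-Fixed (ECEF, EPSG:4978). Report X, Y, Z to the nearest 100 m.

X -2124100 m, Y 139600 m, Z -5996700 m

WGS84: a = 6378137 m, e² = 0.006694380; N(φ) = a/√(1−e²sin²φ) = 6397210.240 m.
X = (N+h)·cosφ·cosλ = -2124144.779 m; Y = (N+h)·cosφ·sinλ = 139629.645 m; Z = (N(1−e²)+h)·sinφ = -5996729.420 m.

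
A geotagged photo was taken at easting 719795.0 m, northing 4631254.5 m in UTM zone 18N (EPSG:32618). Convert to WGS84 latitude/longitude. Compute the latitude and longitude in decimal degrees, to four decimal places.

Zone 18N: λ₀ = -75°, k₀ = 0.9996, false easting 500000 m.
Meridian distance M = (N − FN)/k₀ = 4633107.7 m.
Inverse transverse Mercator on WGS84 gives φ = 41.80270015°, λ = -72.35429953°.

lat 41.8027°, lon -72.3543°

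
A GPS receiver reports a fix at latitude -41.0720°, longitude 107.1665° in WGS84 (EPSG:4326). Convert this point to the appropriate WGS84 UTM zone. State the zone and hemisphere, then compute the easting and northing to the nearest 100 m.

Longitude 107.1665° lies in the 6° band [102°, 108°), giving zone 48; latitude is south of the equator, so 48S.
Zone 48 central meridian λ₀ = 6×48 − 183 = 105°; Δλ = +2.1665°.
Transverse Mercator on WGS84 with k₀ = 0.9996 gives E = 682013.560 m, N = 5450988.734 m.

Zone 48S: E 682000 m, N 5451000 m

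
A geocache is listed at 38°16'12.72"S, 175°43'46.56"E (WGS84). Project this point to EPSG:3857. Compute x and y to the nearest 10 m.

Web Mercator is spherical with R = a = 6378137 m.
x = R·λ = 6378137 × 3.067060113 = 19562129.589 m.
y = R·ln tan(π/4 + φ/2) = 6378137 × -0.723983609 = -4617666.644 m.

x 19562130 m, y -4617670 m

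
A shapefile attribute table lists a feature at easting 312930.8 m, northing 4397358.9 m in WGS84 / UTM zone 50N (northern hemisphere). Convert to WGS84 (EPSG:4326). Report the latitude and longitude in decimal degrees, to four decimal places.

lat 39.7056°, lon 114.8179°

Zone 50N: λ₀ = 117°, k₀ = 0.9996, false easting 500000 m.
Meridian distance M = (N − FN)/k₀ = 4399118.5 m.
Inverse transverse Mercator on WGS84 gives φ = 39.70560042°, λ = 114.81790054°.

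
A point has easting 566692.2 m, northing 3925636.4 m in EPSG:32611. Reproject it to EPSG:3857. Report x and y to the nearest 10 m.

x -12942550 m, y 4228210 m

Unproject from UTM 11N (λ₀ = -117°) → φ = 35.47200008°, λ = -116.26490031°.
Web Mercator (R = 6378137 m): x = -12942549.500 m, y = 4228210.511 m.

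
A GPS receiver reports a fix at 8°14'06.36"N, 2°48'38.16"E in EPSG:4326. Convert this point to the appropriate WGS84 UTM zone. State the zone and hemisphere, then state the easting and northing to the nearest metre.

Longitude 2.8106° lies in the 6° band [0°, 6°), giving zone 31; latitude is north of the equator, so 31N.
Zone 31 central meridian λ₀ = 6×31 − 183 = 3°; Δλ = -0.1894°.
Transverse Mercator on WGS84 with k₀ = 0.9996 gives E = 479140.369 m, N = 910293.607 m.

Zone 31N: E 479140 m, N 910294 m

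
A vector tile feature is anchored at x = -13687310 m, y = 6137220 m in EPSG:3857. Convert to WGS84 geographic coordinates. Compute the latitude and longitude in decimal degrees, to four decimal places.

lat 48.1822°, lon -122.9552°

R = 6378137 m. λ = x/R = -122.95519771°.
φ = 2·arctan(exp(y/R)) − 90° = 2·arctan(2.61752) − 90° = 48.18219924°.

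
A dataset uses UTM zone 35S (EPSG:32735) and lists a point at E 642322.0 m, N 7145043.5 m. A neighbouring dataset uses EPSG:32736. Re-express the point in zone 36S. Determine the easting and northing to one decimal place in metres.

E 40557.6 m, N 7137805.5 m

UTM 35S → geographic: φ = -25.80590026°, λ = 28.41969956°.
UTM 36S (λ₀ = 33°) forward: E = 40557.631 m, N = 7137805.501 m.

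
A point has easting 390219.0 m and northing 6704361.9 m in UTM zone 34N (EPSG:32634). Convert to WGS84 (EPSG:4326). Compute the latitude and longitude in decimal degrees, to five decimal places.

Zone 34N: λ₀ = 21°, k₀ = 0.9996, false easting 500000 m.
Meridian distance M = (N − FN)/k₀ = 6707044.7 m.
Inverse transverse Mercator on WGS84 gives φ = 60.46050008°, λ = 19.00379959°.

lat 60.46050°, lon 19.00380°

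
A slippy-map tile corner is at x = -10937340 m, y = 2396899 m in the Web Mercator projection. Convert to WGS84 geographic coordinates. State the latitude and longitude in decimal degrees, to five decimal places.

lat 21.04210°, lon -98.25180°

R = 6378137 m. λ = x/R = -98.25179690°.
φ = 2·arctan(exp(y/R)) − 90° = 2·arctan(1.45615) − 90° = 21.04209772°.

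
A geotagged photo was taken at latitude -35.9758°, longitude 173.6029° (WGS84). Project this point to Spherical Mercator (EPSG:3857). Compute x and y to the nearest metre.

Web Mercator is spherical with R = a = 6378137 m.
x = R·λ = 6378137 × 3.029942196 = 19325386.428 m.
y = R·ln tan(π/4 + φ/2) = 6378137 × -0.673753480 = -4297292.000 m.

x 19325386 m, y -4297292 m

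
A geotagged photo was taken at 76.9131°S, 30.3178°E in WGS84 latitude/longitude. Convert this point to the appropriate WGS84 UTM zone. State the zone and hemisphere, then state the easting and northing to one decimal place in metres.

Longitude 30.3178° lies in the 6° band [30°, 36°), giving zone 36; latitude is south of the equator, so 36S.
Zone 36 central meridian λ₀ = 6×36 − 183 = 33°; Δλ = -2.6822°.
Transverse Mercator on WGS84 with k₀ = 0.9996 gives E = 432226.318 m, N = 1461378.705 m.

Zone 36S: E 432226.3 m, N 1461378.7 m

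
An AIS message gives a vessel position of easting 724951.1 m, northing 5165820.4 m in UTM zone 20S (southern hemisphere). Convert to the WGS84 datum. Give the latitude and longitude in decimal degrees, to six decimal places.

lat -43.626600°, lon -60.211700°

Zone 20S: λ₀ = -63°, k₀ = 0.9996, false easting 500000 m, false northing 10000000 m.
Meridian distance M = (N − FN)/k₀ = -4836114.0 m.
Inverse transverse Mercator on WGS84 gives φ = -43.62660017°, λ = -60.21169978°.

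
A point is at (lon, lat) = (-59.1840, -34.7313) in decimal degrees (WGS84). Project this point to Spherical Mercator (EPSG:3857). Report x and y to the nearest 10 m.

Web Mercator is spherical with R = a = 6378137 m.
x = R·λ = 6378137 × -1.032955665 = -6588332.743 m.
y = R·ln tan(π/4 + φ/2) = 6378137 × -0.647120872 = -4127425.577 m.

x -6588330 m, y -4127430 m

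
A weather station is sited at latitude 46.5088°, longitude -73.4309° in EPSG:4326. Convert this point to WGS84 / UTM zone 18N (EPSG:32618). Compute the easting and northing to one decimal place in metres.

E 620379.8 m, N 5151777.2 m

Zone 18 central meridian λ₀ = 6×18 − 183 = -75°; Δλ = +1.5691°.
Transverse Mercator on WGS84 with k₀ = 0.9996 gives E = 620379.809 m, N = 5151777.186 m.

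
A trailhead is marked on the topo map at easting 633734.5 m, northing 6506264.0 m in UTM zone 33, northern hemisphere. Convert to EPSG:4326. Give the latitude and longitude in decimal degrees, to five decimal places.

lat 58.67590°, lon 17.30640°

Zone 33N: λ₀ = 15°, k₀ = 0.9996, false easting 500000 m.
Meridian distance M = (N − FN)/k₀ = 6508867.5 m.
Inverse transverse Mercator on WGS84 gives φ = 58.67589963°, λ = 17.30640007°.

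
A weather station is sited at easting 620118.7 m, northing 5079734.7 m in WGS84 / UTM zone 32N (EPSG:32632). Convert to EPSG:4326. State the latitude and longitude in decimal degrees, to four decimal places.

lat 45.8607°, lon 10.5474°

Zone 32N: λ₀ = 9°, k₀ = 0.9996, false easting 500000 m.
Meridian distance M = (N − FN)/k₀ = 5081767.4 m.
Inverse transverse Mercator on WGS84 gives φ = 45.86070010°, λ = 10.54740040°.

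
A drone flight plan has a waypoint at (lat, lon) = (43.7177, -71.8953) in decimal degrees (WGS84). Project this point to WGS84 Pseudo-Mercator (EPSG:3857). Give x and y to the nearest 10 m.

x -8003350 m, y 5421860 m

Web Mercator is spherical with R = a = 6378137 m.
x = R·λ = 6378137 × -1.254809702 = -8003348.186 m.
y = R·ln tan(π/4 + φ/2) = 6378137 × 0.850069391 = 5421859.035 m.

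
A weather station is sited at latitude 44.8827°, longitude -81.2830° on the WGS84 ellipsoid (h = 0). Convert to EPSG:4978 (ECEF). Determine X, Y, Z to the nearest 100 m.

X 686100 m, Y -4474500 m, Z 4478100 m

WGS84: a = 6378137 m, e² = 0.006694380; N(φ) = a/√(1−e²sin²φ) = 6388794.363 m.
X = (N+h)·cosφ·cosλ = 686054.976 m; Y = (N+h)·cosφ·sinλ = -4474509.793 m; Z = (N(1−e²)+h)·sinφ = 4478121.402 m.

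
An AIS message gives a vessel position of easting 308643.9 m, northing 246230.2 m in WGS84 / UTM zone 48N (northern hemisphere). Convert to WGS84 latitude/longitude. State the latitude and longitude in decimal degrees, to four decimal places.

lat 2.2267°, lon 103.2793°

Zone 48N: λ₀ = 105°, k₀ = 0.9996, false easting 500000 m.
Meridian distance M = (N − FN)/k₀ = 246328.7 m.
Inverse transverse Mercator on WGS84 gives φ = 2.22670032°, λ = 103.27929993°.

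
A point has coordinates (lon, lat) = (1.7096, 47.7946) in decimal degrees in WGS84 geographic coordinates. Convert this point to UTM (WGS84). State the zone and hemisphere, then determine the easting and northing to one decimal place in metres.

Zone 31N: E 403361.3 m, N 5294277.4 m

Longitude 1.7096° lies in the 6° band [0°, 6°), giving zone 31; latitude is north of the equator, so 31N.
Zone 31 central meridian λ₀ = 6×31 − 183 = 3°; Δλ = -1.2904°.
Transverse Mercator on WGS84 with k₀ = 0.9996 gives E = 403361.279 m, N = 5294277.444 m.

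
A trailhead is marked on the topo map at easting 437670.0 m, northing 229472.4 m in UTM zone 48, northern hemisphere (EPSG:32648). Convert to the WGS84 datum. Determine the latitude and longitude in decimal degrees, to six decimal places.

Zone 48N: λ₀ = 105°, k₀ = 0.9996, false easting 500000 m.
Meridian distance M = (N − FN)/k₀ = 229564.2 m.
Inverse transverse Mercator on WGS84 gives φ = 2.07599975°, λ = 104.43949958°.

lat 2.076000°, lon 104.439500°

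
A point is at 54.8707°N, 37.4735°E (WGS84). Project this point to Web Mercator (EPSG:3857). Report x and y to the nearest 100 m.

x 4171500 m, y 7336800 m

Web Mercator is spherical with R = a = 6378137 m.
x = R·λ = 6378137 × 0.654035957 = 4171530.938 m.
y = R·ln tan(π/4 + φ/2) = 6378137 × 1.150306422 = 7336811.950 m.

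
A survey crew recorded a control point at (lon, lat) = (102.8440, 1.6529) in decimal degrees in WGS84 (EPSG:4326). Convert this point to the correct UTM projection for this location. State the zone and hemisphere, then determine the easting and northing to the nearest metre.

Longitude 102.8440° lies in the 6° band [102°, 108°), giving zone 48; latitude is north of the equator, so 48N.
Zone 48 central meridian λ₀ = 6×48 − 183 = 105°; Δλ = -2.1560°.
Transverse Mercator on WGS84 with k₀ = 0.9996 gives E = 260133.435 m, N = 182825.844 m.

Zone 48N: E 260133 m, N 182826 m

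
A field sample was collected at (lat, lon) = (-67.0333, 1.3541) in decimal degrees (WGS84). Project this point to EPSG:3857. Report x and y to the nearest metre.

x 150738 m, y -10165552 m

Web Mercator is spherical with R = a = 6378137 m.
x = R·λ = 6378137 × 0.023633503 = 150737.722 m.
y = R·ln tan(π/4 + φ/2) = 6378137 × -1.593812176 = -10165552.410 m.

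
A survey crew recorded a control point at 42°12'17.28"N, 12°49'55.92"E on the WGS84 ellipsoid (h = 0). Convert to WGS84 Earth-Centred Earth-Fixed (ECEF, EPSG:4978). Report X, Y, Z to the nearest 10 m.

X 4613570 m, Y 1050900 m, Z 4262480 m

WGS84: a = 6378137 m, e² = 0.006694380; N(φ) = a/√(1−e²sin²φ) = 6387793.443 m.
X = (N+h)·cosφ·cosλ = 4613570.410 m; Y = (N+h)·cosφ·sinλ = 1050904.471 m; Z = (N(1−e²)+h)·sinφ = 4262481.815 m.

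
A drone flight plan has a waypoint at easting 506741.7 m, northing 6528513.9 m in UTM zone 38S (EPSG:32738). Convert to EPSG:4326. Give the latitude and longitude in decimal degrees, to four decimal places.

Zone 38S: λ₀ = 45°, k₀ = 0.9996, false easting 500000 m, false northing 10000000 m.
Meridian distance M = (N − FN)/k₀ = -3472875.3 m.
Inverse transverse Mercator on WGS84 gives φ = -31.37789958°, λ = 45.07089994°.

lat -31.3779°, lon 45.0709°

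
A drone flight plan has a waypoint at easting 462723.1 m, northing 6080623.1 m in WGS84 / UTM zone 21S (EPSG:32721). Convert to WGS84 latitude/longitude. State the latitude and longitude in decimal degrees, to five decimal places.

lat -35.41710°, lon -57.41060°

Zone 21S: λ₀ = -57°, k₀ = 0.9996, false easting 500000 m, false northing 10000000 m.
Meridian distance M = (N − FN)/k₀ = -3920945.3 m.
Inverse transverse Mercator on WGS84 gives φ = -35.41710026°, λ = -57.41059984°.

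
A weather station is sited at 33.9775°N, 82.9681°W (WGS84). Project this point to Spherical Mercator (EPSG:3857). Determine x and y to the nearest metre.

x -9235967 m, y 4025781 m

Web Mercator is spherical with R = a = 6378137 m.
x = R·λ = 6378137 × -1.448066519 = -9235966.644 m.
y = R·ln tan(π/4 + φ/2) = 6378137 × 0.631184502 = 4025781.226 m.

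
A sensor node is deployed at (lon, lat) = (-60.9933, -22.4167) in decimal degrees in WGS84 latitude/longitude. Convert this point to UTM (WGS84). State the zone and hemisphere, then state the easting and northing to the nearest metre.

Zone 20S: E 706553 m, N 7519669 m

Longitude -60.9933° lies in the 6° band [-66°, -60°), giving zone 20; latitude is south of the equator, so 20S.
Zone 20 central meridian λ₀ = 6×20 − 183 = -63°; Δλ = +2.0067°.
Transverse Mercator on WGS84 with k₀ = 0.9996 gives E = 706552.832 m, N = 7519669.284 m.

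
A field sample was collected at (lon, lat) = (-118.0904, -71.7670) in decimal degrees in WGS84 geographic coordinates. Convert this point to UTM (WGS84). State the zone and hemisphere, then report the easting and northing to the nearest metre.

Longitude -118.0904° lies in the 6° band [-120°, -114°), giving zone 11; latitude is south of the equator, so 11S.
Zone 11 central meridian λ₀ = 6×11 − 183 = -117°; Δλ = -1.0904°.
Transverse Mercator on WGS84 with k₀ = 0.9996 gives E = 461923.401 m, N = 2036712.236 m.

Zone 11S: E 461923 m, N 2036712 m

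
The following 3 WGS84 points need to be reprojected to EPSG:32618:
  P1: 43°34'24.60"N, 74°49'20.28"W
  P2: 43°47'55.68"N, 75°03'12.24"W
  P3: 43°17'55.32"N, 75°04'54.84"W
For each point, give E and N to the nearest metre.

P1: E 514349 m, N 4824520 m; P2: E 495704 m, N 4849528 m; P3: E 493357 m, N 4793989 m

UTM zone 18N: λ₀ = -75°, k₀ = 0.9996.
P1 (43.5735°, -74.8223°) → (514348.600, 4824519.537) m.
P2 (43.7988°, -75.0534°) → (495704.261, 4849527.780) m.
P3 (43.2987°, -75.0819°) → (493356.893, 4793989.048) m.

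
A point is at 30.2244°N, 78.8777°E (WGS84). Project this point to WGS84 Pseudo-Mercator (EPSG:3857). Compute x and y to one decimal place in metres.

x 8780625.4 m, y 3532427.1 m

Web Mercator is spherical with R = a = 6378137 m.
x = R·λ = 6378137 × 1.376675571 = 8780625.399 m.
y = R·ln tan(π/4 + φ/2) = 6378137 × 0.553833683 = 3532427.106 m.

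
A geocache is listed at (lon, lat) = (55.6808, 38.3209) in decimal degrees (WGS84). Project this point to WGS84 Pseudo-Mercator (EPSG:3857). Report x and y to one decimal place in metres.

Web Mercator is spherical with R = a = 6378137 m.
x = R·λ = 6378137 × 0.971813290 = 6198358.303 m.
y = R·ln tan(π/4 + φ/2) = 6378137 × 0.725111099 = 4624857.932 m.

x 6198358.3 m, y 4624857.9 m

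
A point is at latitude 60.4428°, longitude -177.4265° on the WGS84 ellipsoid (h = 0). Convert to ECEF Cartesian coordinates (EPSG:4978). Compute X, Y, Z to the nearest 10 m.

X -3151100 m, Y -141630 m, Z 5524980 m

WGS84: a = 6378137 m, e² = 0.006694380; N(φ) = a/√(1−e²sin²φ) = 6394352.500 m.
X = (N+h)·cosφ·cosλ = -3151103.037 m; Y = (N+h)·cosφ·sinλ = -141630.353 m; Z = (N(1−e²)+h)·sinφ = 5524979.301 m.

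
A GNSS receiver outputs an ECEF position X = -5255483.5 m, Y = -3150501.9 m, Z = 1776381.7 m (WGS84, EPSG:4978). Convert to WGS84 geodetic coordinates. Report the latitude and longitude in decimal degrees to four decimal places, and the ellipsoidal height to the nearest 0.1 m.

λ = atan2(Y, X) = -149.05859960°; p = √(X²+Y²) = 6127460.2 m.
Bowring's method on WGS84 (a = 6378137 m, b = 6356752.314 m) gives φ = 16.27029975°, h = 3285.777 m.

lat 16.2703°, lon -149.0586°, h 3285.8 m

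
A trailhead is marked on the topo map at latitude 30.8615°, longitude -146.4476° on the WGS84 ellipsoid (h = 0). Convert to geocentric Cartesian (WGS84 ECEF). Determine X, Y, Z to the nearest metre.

WGS84: a = 6378137 m, e² = 0.006694380; N(φ) = a/√(1−e²sin²φ) = 6383762.008 m.
X = (N+h)·cosφ·cosλ = -4566829.374 m; Y = (N+h)·cosφ·sinλ = -3028728.408 m; Z = (N(1−e²)+h)·sinφ = 3252721.948 m.

X -4566829 m, Y -3028728 m, Z 3252722 m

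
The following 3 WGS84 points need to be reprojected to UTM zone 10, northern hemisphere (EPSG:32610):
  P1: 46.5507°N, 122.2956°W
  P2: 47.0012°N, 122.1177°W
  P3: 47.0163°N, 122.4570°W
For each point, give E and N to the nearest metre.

P1: E 554000 m, N 5155478 m; P2: E 567076 m, N 5205675 m; P3: E 541269 m, N 5207119 m

UTM zone 10N: λ₀ = -123°, k₀ = 0.9996.
P1 (46.5507°, -122.2956°) → (553999.610, 5155477.987) m.
P2 (47.0012°, -122.1177°) → (567075.683, 5205675.192) m.
P3 (47.0163°, -122.4570°) → (541269.289, 5207118.534) m.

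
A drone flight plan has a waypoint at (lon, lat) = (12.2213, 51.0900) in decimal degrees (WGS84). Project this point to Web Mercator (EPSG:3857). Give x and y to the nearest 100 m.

x 1360500 m, y 6637200 m

Web Mercator is spherical with R = a = 6378137 m.
x = R·λ = 6378137 × 0.213301924 = 1360468.893 m.
y = R·ln tan(π/4 + φ/2) = 6378137 × 1.040621916 = 6637229.148 m.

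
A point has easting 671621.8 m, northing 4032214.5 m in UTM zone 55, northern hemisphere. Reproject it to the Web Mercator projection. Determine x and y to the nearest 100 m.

Unproject from UTM 55N (λ₀ = 147°) → φ = 36.41979955°, λ = 148.91430024°.
Web Mercator (R = 6378137 m): x = 16577064.075 m, y = 4358539.958 m.

x 16577100 m, y 4358500 m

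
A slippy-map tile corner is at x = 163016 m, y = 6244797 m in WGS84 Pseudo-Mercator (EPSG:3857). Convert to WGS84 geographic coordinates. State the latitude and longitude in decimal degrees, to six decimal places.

lat 48.822501°, lon 1.464398°

R = 6378137 m. λ = x/R = 1.46439764°.
φ = 2·arctan(exp(y/R)) − 90° = 2·arctan(2.66204) − 90° = 48.82250089°.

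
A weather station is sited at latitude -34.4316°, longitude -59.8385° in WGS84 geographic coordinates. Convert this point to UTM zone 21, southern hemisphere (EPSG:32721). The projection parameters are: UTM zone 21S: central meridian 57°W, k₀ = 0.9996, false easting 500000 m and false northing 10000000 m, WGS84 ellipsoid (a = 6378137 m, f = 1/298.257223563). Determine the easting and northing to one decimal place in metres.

E 239165.1 m, N 6186332.4 m

Zone 21 central meridian λ₀ = 6×21 − 183 = -57°; Δλ = -2.8385°.
Transverse Mercator on WGS84 with k₀ = 0.9996 gives E = 239165.064 m, N = 6186332.393 m.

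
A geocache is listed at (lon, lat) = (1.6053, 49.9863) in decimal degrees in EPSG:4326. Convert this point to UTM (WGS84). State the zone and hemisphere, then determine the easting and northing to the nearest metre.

Zone 31N: E 400019 m, N 5538040 m

Longitude 1.6053° lies in the 6° band [0°, 6°), giving zone 31; latitude is north of the equator, so 31N.
Zone 31 central meridian λ₀ = 6×31 − 183 = 3°; Δλ = -1.3947°.
Transverse Mercator on WGS84 with k₀ = 0.9996 gives E = 400019.229 m, N = 5538039.551 m.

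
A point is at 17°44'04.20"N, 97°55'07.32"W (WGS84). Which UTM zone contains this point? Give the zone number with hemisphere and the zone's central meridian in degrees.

Zone 14N, central meridian -99°

UTM zone = ⌊(λ + 180)/6⌋ + 1; -97.9187° ∈ [-102°, -96°) → zone 14.
Hemisphere: N (φ ≥ 0).
Central meridian λ₀ = 6×14 − 183 = -99°.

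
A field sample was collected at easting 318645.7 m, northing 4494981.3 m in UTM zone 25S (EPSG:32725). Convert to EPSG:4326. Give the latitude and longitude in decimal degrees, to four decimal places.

lat -49.6704°, lon -35.5135°

Zone 25S: λ₀ = -33°, k₀ = 0.9996, false easting 500000 m, false northing 10000000 m.
Meridian distance M = (N − FN)/k₀ = -5507221.6 m.
Inverse transverse Mercator on WGS84 gives φ = -49.67039997°, λ = -35.51349986°.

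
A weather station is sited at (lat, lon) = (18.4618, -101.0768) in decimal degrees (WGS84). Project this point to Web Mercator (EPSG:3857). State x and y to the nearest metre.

x -11251818 m, y 2091673 m

Web Mercator is spherical with R = a = 6378137 m.
x = R·λ = 6378137 × -1.764122957 = -11251817.907 m.
y = R·ln tan(π/4 + φ/2) = 6378137 × 0.327944180 = 2091672.910 m.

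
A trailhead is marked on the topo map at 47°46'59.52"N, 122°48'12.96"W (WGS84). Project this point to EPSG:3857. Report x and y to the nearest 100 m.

Web Mercator is spherical with R = a = 6378137 m.
x = R·λ = 6378137 × -2.143327153 = -13670434.220 m.
y = R·ln tan(π/4 + φ/2) = 6378137 × 0.951823789 = 6070862.528 m.

x -13670400 m, y 6070900 m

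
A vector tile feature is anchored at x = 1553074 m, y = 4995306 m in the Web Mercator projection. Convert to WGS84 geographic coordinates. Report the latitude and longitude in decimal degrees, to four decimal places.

lat 40.8844°, lon 13.9515°

R = 6378137 m. λ = x/R = 13.95150112°.
φ = 2·arctan(exp(y/R)) − 90° = 2·arctan(2.18845) − 90° = 40.88440262°.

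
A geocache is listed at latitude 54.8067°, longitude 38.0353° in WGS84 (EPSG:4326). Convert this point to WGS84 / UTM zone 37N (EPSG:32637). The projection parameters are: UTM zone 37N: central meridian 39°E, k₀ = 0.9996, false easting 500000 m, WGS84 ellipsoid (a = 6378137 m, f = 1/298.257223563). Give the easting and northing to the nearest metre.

E 437994 m, N 6073708 m

Zone 37 central meridian λ₀ = 6×37 − 183 = 39°; Δλ = -0.9647°.
Transverse Mercator on WGS84 with k₀ = 0.9996 gives E = 437994.221 m, N = 6073708.137 m.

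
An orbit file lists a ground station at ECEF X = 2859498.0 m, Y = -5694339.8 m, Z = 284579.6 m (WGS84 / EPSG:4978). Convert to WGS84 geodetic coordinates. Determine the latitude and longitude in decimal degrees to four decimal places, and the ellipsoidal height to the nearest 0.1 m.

lat 2.5744°, lon -63.3358°, h 245.7 m

λ = atan2(Y, X) = -63.33579967°; p = √(X²+Y²) = 6371988.3 m.
Bowring's method on WGS84 (a = 6378137 m, b = 6356752.314 m) gives φ = 2.57439999°, h = 245.702 m.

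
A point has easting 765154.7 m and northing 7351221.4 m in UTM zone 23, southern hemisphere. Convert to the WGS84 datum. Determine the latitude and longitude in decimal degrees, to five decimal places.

Zone 23S: λ₀ = -45°, k₀ = 0.9996, false easting 500000 m, false northing 10000000 m.
Meridian distance M = (N − FN)/k₀ = -2649838.5 m.
Inverse transverse Mercator on WGS84 gives φ = -23.92870030°, λ = -42.39509962°.

lat -23.92870°, lon -42.39510°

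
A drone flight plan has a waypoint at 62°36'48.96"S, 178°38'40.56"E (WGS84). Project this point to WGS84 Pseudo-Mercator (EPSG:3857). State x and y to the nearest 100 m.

Web Mercator is spherical with R = a = 6378137 m.
x = R·λ = 6378137 × 3.117936461 = 19886625.905 m.
y = R·ln tan(π/4 + φ/2) = 6378137 × -1.412030753 = -9006125.592 m.

x 19886600 m, y -9006100 m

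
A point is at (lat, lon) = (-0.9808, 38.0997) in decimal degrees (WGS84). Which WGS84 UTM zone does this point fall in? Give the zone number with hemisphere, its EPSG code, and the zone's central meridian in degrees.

Zone 37S (EPSG:32737), central meridian 39°

UTM zone = ⌊(λ + 180)/6⌋ + 1; 38.0997° ∈ [36°, 42°) → zone 37.
Hemisphere: S (φ < 0).
Central meridian λ₀ = 6×37 − 183 = 39°.
EPSG code: 32737.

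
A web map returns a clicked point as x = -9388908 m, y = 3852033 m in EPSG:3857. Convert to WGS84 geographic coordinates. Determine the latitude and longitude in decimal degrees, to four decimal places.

lat 32.6734°, lon -84.3420°

R = 6378137 m. λ = x/R = -84.34199558°.
φ = 2·arctan(exp(y/R)) − 90° = 2·arctan(1.82932) − 90° = 32.67339938°.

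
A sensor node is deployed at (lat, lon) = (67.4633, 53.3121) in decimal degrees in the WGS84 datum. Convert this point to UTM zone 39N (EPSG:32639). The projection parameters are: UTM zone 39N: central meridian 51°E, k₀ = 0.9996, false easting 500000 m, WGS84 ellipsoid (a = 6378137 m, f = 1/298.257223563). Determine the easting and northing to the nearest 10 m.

Zone 39 central meridian λ₀ = 6×39 − 183 = 51°; Δλ = +2.3121°.
Transverse Mercator on WGS84 with k₀ = 0.9996 gives E = 598872.416 m, N = 7484871.918 m.

E 598870 m, N 7484870 m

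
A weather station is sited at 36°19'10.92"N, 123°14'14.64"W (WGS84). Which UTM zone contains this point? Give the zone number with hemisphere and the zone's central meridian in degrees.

UTM zone = ⌊(λ + 180)/6⌋ + 1; -123.2374° ∈ [-126°, -120°) → zone 10.
Hemisphere: N (φ ≥ 0).
Central meridian λ₀ = 6×10 − 183 = -123°.

Zone 10N, central meridian -123°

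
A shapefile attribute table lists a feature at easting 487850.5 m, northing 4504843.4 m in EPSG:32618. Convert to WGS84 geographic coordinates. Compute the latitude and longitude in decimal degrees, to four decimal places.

lat 40.6944°, lon -75.1438°

Zone 18N: λ₀ = -75°, k₀ = 0.9996, false easting 500000 m.
Meridian distance M = (N − FN)/k₀ = 4506646.1 m.
Inverse transverse Mercator on WGS84 gives φ = 40.69439995°, λ = -75.14380014°.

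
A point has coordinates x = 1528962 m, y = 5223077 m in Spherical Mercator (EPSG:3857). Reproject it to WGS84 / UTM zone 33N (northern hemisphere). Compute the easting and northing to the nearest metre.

E 395907 m, N 4696430 m

Web Mercator inverse (R = 6378137 m) → φ = 42.41319886°, λ = 13.73489933°.
UTM 33N forward: E = 395907.137 m, N = 4696430.045 m.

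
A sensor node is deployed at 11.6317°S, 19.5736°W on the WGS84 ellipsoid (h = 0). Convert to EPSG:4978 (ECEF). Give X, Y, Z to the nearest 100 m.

WGS84: a = 6378137 m, e² = 0.006694380; N(φ) = a/√(1−e²sin²φ) = 6379005.019 m.
X = (N+h)·cosφ·cosλ = 5886944.596 m; Y = (N+h)·cosφ·sinλ = -2093190.735 m; Z = (N(1−e²)+h)·sinφ = -1277524.224 m.

X 5886900 m, Y -2093200 m, Z -1277500 m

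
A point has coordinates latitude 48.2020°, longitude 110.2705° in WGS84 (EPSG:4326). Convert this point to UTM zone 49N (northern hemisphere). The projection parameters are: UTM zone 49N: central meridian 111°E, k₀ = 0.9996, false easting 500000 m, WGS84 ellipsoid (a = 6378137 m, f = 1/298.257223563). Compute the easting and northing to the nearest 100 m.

Zone 49 central meridian λ₀ = 6×49 − 183 = 111°; Δλ = -0.7295°.
Transverse Mercator on WGS84 with k₀ = 0.9996 gives E = 445795.515 m, N = 5339009.338 m.

E 445800 m, N 5339000 m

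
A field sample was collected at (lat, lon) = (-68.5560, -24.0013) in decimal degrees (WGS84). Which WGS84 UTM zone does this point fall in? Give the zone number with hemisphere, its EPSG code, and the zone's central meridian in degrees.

UTM zone = ⌊(λ + 180)/6⌋ + 1; -24.0013° ∈ [-30°, -24°) → zone 26.
Hemisphere: S (φ < 0).
Central meridian λ₀ = 6×26 − 183 = -27°.
EPSG code: 32726.

Zone 26S (EPSG:32726), central meridian -27°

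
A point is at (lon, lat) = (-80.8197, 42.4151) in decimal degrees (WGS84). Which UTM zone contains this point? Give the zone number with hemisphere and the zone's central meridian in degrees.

UTM zone = ⌊(λ + 180)/6⌋ + 1; -80.8197° ∈ [-84°, -78°) → zone 17.
Hemisphere: N (φ ≥ 0).
Central meridian λ₀ = 6×17 − 183 = -81°.

Zone 17N, central meridian -81°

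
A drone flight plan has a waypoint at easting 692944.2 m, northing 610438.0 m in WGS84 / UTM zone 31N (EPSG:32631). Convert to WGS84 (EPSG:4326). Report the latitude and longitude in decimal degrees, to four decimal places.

Zone 31N: λ₀ = 3°, k₀ = 0.9996, false easting 500000 m.
Meridian distance M = (N − FN)/k₀ = 610682.3 m.
Inverse transverse Mercator on WGS84 gives φ = 5.52010003°, λ = 4.74170034°.

lat 5.5201°, lon 4.7417°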